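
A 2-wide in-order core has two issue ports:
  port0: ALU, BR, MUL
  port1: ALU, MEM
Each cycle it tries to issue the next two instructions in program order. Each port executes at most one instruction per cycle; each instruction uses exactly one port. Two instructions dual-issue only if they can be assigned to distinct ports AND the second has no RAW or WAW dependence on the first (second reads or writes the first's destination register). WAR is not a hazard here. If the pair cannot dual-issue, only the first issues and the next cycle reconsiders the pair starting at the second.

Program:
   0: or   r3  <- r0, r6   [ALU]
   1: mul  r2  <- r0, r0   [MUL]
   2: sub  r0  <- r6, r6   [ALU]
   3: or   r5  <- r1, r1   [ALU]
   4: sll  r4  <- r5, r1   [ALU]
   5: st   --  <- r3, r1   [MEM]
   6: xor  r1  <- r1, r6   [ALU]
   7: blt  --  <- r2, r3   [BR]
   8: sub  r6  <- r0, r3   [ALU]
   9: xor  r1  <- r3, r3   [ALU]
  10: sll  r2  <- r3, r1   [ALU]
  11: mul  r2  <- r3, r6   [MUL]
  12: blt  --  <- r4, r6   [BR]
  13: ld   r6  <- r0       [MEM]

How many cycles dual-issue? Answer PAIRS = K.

PAIRS = 6

  cy0 -> i0+i1 (or+mul) 2-wide
  cy1 -> i2+i3 (sub+or) 2-wide
  cy2 -> i4+i5 (sll+st) 2-wide
  cy3 -> i6+i7 (xor+blt) 2-wide
  cy4 -> i8+i9 (sub+xor) 2-wide
  cy5 -> i10 (sll) WAW r2
  cy6 -> i11 (mul) no-port MUL/BR
  cy7 -> i12+i13 (blt+ld) 2-wide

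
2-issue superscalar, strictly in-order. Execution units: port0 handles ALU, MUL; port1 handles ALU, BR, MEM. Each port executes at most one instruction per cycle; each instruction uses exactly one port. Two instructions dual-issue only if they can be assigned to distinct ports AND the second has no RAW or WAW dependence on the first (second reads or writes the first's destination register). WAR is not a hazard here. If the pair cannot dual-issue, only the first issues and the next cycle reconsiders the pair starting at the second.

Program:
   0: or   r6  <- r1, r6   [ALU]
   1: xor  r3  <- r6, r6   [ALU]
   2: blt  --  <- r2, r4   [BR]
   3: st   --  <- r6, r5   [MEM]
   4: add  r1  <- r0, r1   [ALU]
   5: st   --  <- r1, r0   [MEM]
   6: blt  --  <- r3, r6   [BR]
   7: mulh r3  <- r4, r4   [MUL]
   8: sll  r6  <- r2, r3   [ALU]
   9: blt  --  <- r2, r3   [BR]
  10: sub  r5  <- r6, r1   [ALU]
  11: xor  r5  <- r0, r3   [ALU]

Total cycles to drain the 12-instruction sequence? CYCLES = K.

[0] i0  or  -- RAW r6
[1] i1+i2  xor/blt  -- dual
[2] i3+i4  st/add  -- dual
[3] i5  st  -- no-port MEM/BR
[4] i6+i7  blt/mulh  -- dual
[5] i8+i9  sll/blt  -- dual
[6] i10  sub  -- WAW r5
[7] i11  xor  -- tail

CYCLES = 8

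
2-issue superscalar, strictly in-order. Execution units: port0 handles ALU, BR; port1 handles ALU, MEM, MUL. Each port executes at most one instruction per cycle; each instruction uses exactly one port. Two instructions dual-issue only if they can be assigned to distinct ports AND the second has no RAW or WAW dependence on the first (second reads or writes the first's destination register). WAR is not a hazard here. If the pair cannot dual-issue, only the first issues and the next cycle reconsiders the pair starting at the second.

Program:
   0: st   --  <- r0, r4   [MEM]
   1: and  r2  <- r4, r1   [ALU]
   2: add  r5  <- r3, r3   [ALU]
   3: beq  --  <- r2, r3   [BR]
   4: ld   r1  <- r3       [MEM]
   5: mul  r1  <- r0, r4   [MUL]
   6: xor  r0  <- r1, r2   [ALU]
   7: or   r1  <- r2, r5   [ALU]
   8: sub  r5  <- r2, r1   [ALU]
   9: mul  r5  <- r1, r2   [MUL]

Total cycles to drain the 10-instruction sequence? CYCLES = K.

t=0 i0,i1:st.MEM and.ALU ; pair
t=1 i2,i3:add.ALU beq.BR ; pair
t=2 i4:ld.MEM ; no-port MEM/MUL
t=3 i5:mul.MUL ; RAW r1
t=4 i6,i7:xor.ALU or.ALU ; pair
t=5 i8:sub.ALU ; WAW r5
t=6 i9:mul.MUL ; tail

CYCLES = 7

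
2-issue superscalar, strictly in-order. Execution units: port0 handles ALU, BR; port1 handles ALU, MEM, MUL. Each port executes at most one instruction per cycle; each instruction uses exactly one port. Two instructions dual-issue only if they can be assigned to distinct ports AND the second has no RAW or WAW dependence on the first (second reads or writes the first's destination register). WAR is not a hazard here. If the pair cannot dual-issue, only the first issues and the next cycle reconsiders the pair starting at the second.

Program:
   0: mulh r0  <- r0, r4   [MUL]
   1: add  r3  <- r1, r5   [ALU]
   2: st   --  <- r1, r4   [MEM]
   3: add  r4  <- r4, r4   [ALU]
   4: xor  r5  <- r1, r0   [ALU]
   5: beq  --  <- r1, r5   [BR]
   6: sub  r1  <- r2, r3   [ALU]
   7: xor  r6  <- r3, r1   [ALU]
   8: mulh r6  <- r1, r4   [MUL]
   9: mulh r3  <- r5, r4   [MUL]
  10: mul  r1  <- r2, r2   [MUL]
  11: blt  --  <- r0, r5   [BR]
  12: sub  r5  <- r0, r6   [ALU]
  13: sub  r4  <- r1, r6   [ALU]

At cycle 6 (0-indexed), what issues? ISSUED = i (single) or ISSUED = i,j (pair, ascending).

#0 head=0: mulh add i0&i1 pair
#1 head=2: st add i2&i3 pair
#2 head=4: xor i4 RAW r5
#3 head=5: beq sub i5&i6 pair
#4 head=7: xor i7 WAW r6
#5 head=8: mulh i8 no-port MUL/MUL
#6 head=9: mulh i9 no-port MUL/MUL
#7 head=10: mul blt i10&i11 pair
#8 head=12: sub sub i12&i13 pair

ISSUED = 9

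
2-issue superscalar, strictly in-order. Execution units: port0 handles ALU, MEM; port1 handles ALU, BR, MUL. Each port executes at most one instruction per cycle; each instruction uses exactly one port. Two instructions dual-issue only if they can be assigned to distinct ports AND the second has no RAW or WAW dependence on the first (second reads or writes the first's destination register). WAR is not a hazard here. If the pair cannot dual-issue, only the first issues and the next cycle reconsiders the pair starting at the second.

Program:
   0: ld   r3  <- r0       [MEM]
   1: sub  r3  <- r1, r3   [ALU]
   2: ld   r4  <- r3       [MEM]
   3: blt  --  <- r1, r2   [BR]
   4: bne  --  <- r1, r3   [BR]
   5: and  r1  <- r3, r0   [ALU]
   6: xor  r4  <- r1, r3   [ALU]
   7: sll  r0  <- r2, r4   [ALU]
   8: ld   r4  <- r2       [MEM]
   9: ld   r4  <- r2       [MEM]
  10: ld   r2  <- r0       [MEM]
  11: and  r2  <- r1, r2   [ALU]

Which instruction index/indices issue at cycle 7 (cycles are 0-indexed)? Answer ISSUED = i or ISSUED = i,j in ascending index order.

  cy0 -> i0 (ld) RAW+WAW r3
  cy1 -> i1 (sub) RAW r3
  cy2 -> i2,i3 (ld+blt) 2-wide
  cy3 -> i4,i5 (bne+and) 2-wide
  cy4 -> i6 (xor) RAW r4
  cy5 -> i7,i8 (sll+ld) 2-wide
  cy6 -> i9 (ld) no-port MEM/MEM
  cy7 -> i10 (ld) RAW+WAW r2
  cy8 -> i11 (and) tail

ISSUED = 10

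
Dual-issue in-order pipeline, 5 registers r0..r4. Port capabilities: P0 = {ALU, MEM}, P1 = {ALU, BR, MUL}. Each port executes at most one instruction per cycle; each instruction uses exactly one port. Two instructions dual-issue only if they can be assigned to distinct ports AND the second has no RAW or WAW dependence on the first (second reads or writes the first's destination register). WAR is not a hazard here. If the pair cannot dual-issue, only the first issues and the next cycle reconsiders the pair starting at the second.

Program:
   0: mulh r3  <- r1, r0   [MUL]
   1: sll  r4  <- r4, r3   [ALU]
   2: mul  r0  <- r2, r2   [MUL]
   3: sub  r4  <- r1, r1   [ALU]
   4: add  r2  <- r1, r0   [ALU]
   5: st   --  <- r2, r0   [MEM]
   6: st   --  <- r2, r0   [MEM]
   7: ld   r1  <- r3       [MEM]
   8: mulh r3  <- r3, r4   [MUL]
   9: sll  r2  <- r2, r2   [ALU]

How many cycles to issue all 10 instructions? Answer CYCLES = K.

CYCLES = 7

0. mulh @i0  | RAW r3
1. sll/mul @i1&i2  | 2-wide
2. sub/add @i3&i4  | 2-wide
3. st @i5  | no-port MEM/MEM
4. st @i6  | no-port MEM/MEM
5. ld/mulh @i7&i8  | 2-wide
6. sll @i9  | tail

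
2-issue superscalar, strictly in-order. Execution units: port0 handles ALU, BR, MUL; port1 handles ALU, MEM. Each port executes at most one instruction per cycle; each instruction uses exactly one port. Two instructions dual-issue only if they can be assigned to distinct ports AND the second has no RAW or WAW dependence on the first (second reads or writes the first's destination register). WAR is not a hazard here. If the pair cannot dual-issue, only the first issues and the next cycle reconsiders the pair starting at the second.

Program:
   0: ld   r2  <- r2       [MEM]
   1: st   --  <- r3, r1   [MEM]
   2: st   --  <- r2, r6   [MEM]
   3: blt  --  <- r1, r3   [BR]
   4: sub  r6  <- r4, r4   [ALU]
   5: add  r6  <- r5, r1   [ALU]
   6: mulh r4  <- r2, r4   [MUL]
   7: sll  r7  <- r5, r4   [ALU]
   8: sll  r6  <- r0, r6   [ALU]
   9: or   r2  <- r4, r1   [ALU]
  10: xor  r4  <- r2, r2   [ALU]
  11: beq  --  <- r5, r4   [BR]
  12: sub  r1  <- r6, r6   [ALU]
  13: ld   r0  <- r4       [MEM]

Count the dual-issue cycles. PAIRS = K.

PAIRS = 4

c0: i0 ld  no-port MEM/MEM
c1: i1 st  no-port MEM/MEM
c2: i2+i3 st;blt  dual
c3: i4 sub  WAW r6
c4: i5+i6 add;mulh  dual
c5: i7+i8 sll;sll  dual
c6: i9 or  RAW r2
c7: i10 xor  RAW r4
c8: i11+i12 beq;sub  dual
c9: i13 ld  tail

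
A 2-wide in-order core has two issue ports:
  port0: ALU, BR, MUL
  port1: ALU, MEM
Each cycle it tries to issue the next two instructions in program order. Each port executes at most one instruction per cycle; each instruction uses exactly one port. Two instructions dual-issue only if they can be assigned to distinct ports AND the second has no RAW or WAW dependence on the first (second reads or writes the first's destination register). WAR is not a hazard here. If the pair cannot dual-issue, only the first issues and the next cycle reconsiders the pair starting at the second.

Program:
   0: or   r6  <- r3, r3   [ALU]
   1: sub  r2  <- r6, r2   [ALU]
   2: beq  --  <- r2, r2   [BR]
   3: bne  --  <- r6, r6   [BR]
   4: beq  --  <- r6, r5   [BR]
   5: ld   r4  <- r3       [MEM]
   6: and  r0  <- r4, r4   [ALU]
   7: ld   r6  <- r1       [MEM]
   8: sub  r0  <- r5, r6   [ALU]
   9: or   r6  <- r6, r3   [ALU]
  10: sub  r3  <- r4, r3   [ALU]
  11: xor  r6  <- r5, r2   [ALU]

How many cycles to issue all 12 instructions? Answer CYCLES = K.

CYCLES = 8

0. or @i0  | RAW r6
1. sub @i1  | RAW r2
2. beq @i2  | no-port BR/BR
3. bne @i3  | no-port BR/BR
4. beq/ld @i4/i5  | 2-wide
5. and/ld @i6/i7  | 2-wide
6. sub/or @i8/i9  | 2-wide
7. sub/xor @i10/i11  | 2-wide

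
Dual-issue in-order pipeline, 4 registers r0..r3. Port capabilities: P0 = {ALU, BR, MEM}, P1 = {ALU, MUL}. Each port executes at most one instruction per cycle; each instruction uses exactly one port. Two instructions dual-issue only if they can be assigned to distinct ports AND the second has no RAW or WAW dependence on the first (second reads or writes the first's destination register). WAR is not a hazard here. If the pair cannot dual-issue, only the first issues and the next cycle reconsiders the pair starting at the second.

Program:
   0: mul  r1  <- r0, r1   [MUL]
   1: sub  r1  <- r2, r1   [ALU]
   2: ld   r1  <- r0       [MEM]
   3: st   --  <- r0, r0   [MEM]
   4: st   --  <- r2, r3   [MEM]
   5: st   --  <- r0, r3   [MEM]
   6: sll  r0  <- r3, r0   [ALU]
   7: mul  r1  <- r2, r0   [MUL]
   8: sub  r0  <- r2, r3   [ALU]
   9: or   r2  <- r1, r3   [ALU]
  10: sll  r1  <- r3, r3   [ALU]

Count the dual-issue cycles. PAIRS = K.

PAIRS = 3

t=0 i0:mul ; RAW+WAW r1
t=1 i1:sub ; WAW r1
t=2 i2:ld ; no-port MEM/MEM
t=3 i3:st ; no-port MEM/MEM
t=4 i4:st ; no-port MEM/MEM
t=5 i5+i6:st sll ; 2-wide
t=6 i7+i8:mul sub ; 2-wide
t=7 i9+i10:or sll ; 2-wide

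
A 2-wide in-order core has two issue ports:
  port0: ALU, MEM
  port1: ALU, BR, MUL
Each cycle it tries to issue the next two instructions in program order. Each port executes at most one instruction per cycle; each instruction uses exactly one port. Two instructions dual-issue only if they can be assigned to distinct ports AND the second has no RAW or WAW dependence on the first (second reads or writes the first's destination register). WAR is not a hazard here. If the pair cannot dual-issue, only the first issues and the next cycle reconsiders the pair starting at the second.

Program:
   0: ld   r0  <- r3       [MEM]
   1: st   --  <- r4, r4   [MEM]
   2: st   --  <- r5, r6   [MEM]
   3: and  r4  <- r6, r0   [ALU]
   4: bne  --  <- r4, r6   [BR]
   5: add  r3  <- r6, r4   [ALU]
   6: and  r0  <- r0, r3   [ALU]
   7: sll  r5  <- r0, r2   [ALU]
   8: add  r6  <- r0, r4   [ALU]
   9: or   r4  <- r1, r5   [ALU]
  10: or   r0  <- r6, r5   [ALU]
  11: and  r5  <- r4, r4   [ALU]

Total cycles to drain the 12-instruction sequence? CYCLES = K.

CYCLES = 8

0. ld.MEM @i0  | no-port MEM/MEM
1. st.MEM @i1  | no-port MEM/MEM
2. st.MEM/and.ALU @i2/i3  | 2-wide
3. bne.BR/add.ALU @i4/i5  | 2-wide
4. and.ALU @i6  | RAW r0
5. sll.ALU/add.ALU @i7/i8  | 2-wide
6. or.ALU/or.ALU @i9/i10  | 2-wide
7. and.ALU @i11  | tail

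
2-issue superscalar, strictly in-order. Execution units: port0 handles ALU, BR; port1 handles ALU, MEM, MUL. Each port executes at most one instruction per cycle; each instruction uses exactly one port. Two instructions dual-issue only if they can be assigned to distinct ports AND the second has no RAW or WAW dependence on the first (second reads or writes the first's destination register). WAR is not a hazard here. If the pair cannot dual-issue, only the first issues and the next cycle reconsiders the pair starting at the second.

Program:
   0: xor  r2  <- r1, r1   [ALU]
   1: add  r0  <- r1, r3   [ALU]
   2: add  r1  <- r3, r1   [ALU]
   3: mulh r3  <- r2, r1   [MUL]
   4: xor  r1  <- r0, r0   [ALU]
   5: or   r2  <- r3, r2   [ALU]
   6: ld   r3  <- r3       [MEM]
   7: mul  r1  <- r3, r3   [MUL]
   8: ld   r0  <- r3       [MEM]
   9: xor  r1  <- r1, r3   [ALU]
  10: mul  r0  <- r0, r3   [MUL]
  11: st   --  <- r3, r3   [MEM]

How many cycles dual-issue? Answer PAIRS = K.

  cy0 -> i0+i1 (xor.ALU+add.ALU) 2-wide
  cy1 -> i2 (add.ALU) RAW r1
  cy2 -> i3+i4 (mulh.MUL+xor.ALU) 2-wide
  cy3 -> i5+i6 (or.ALU+ld.MEM) 2-wide
  cy4 -> i7 (mul.MUL) no-port MUL/MEM
  cy5 -> i8+i9 (ld.MEM+xor.ALU) 2-wide
  cy6 -> i10 (mul.MUL) no-port MUL/MEM
  cy7 -> i11 (st.MEM) tail

PAIRS = 4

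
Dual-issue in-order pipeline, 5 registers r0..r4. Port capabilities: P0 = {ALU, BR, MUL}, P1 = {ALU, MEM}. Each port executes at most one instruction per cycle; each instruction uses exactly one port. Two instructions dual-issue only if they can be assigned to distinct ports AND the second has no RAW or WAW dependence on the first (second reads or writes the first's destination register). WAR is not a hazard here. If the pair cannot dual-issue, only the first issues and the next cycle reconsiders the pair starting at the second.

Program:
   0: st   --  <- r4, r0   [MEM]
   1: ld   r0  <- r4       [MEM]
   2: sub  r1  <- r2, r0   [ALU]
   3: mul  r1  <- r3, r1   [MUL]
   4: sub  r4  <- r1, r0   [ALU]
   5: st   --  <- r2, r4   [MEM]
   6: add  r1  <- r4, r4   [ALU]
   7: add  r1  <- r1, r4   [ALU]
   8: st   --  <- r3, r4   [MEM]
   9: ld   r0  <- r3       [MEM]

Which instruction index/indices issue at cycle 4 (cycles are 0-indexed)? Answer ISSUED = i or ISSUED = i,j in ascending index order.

  cy0 -> i0 (st) no-port MEM/MEM
  cy1 -> i1 (ld) RAW r0
  cy2 -> i2 (sub) RAW+WAW r1
  cy3 -> i3 (mul) RAW r1
  cy4 -> i4 (sub) RAW r4
  cy5 -> i5,i6 (st/add) 2-wide
  cy6 -> i7,i8 (add/st) 2-wide
  cy7 -> i9 (ld) tail

ISSUED = 4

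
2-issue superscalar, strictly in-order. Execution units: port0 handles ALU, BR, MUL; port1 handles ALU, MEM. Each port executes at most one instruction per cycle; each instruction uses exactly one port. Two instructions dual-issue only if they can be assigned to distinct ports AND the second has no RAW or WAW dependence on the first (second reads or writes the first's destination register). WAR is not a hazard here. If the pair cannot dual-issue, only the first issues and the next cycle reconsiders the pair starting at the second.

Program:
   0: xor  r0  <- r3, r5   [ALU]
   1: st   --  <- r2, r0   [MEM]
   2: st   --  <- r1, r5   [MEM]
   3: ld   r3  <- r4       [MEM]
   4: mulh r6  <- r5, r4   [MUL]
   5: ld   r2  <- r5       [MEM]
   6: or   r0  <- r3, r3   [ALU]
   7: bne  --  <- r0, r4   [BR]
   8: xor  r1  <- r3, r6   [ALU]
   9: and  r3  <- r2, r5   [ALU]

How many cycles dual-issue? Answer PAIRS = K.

PAIRS = 3

  cy0 -> i0 (xor.ALU) RAW r0
  cy1 -> i1 (st.MEM) no-port MEM/MEM
  cy2 -> i2 (st.MEM) no-port MEM/MEM
  cy3 -> i3+i4 (ld.MEM;mulh.MUL) 2-wide
  cy4 -> i5+i6 (ld.MEM;or.ALU) 2-wide
  cy5 -> i7+i8 (bne.BR;xor.ALU) 2-wide
  cy6 -> i9 (and.ALU) tail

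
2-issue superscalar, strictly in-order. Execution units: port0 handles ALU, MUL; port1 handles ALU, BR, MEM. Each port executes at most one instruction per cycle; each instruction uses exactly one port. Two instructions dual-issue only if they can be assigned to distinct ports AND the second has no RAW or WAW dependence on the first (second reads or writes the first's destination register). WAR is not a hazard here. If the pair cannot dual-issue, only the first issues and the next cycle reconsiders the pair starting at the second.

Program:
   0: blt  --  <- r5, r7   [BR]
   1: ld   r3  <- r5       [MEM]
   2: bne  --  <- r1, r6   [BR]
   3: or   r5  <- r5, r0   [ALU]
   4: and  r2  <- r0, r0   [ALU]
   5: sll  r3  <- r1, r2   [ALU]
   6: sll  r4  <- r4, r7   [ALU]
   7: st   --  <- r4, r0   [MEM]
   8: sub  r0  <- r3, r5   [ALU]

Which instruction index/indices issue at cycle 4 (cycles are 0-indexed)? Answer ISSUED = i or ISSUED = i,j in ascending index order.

ISSUED = 5,6

t=0 i0:blt ; no-port BR/MEM
t=1 i1:ld ; no-port MEM/BR
t=2 i2&i3:bne+or ; pair
t=3 i4:and ; RAW r2
t=4 i5&i6:sll+sll ; pair
t=5 i7&i8:st+sub ; pair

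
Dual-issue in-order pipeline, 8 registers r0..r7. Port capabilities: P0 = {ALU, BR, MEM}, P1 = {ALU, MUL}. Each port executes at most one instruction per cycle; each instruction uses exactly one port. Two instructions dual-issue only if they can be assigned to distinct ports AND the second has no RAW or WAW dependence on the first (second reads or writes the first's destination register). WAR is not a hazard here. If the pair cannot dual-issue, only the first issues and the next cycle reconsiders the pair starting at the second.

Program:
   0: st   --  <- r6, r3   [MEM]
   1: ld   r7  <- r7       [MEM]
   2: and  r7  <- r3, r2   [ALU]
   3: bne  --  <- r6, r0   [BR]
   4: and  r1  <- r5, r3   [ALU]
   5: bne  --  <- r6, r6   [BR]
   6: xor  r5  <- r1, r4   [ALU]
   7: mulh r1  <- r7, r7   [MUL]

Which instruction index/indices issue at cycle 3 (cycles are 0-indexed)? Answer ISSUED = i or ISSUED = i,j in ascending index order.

#0 head=0: st.MEM i0 no-port MEM/MEM
#1 head=1: ld.MEM i1 WAW r7
#2 head=2: and.ALU bne.BR i2/i3 dual
#3 head=4: and.ALU bne.BR i4/i5 dual
#4 head=6: xor.ALU mulh.MUL i6/i7 dual

ISSUED = 4,5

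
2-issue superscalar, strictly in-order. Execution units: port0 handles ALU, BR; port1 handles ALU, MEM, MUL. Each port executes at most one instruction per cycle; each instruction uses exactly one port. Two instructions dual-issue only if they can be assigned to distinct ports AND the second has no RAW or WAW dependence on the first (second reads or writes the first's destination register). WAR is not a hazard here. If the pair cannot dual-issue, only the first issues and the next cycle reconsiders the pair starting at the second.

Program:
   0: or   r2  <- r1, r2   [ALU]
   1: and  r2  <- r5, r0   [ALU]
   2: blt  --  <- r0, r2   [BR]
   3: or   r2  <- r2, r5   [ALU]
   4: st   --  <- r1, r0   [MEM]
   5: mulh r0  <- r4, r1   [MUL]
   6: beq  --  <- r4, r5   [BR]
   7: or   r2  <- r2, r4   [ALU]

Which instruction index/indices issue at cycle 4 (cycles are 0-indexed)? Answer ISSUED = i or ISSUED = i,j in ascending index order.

ISSUED = 5,6

t=0 i0:or ; WAW r2
t=1 i1:and ; RAW r2
t=2 i2&i3:blt+or ; pair
t=3 i4:st ; no-port MEM/MUL
t=4 i5&i6:mulh+beq ; pair
t=5 i7:or ; tail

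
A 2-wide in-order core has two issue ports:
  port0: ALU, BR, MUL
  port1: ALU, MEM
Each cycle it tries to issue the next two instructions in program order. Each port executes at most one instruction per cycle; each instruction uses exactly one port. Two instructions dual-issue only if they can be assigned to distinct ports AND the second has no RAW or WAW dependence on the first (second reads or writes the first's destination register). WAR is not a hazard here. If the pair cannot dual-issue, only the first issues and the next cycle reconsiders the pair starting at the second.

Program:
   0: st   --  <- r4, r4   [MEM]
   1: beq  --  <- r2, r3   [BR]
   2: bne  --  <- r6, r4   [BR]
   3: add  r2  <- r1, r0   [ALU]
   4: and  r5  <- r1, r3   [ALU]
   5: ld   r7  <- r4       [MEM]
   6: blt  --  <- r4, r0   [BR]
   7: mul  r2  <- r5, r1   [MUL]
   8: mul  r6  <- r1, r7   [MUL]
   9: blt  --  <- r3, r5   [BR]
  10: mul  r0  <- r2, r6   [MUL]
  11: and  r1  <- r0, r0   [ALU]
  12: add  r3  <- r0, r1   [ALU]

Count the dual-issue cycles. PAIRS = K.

PAIRS = 3

c0: i0&i1 st.MEM;beq.BR  pair
c1: i2&i3 bne.BR;add.ALU  pair
c2: i4&i5 and.ALU;ld.MEM  pair
c3: i6 blt.BR  no-port BR/MUL
c4: i7 mul.MUL  no-port MUL/MUL
c5: i8 mul.MUL  no-port MUL/BR
c6: i9 blt.BR  no-port BR/MUL
c7: i10 mul.MUL  RAW r0
c8: i11 and.ALU  RAW r1
c9: i12 add.ALU  tail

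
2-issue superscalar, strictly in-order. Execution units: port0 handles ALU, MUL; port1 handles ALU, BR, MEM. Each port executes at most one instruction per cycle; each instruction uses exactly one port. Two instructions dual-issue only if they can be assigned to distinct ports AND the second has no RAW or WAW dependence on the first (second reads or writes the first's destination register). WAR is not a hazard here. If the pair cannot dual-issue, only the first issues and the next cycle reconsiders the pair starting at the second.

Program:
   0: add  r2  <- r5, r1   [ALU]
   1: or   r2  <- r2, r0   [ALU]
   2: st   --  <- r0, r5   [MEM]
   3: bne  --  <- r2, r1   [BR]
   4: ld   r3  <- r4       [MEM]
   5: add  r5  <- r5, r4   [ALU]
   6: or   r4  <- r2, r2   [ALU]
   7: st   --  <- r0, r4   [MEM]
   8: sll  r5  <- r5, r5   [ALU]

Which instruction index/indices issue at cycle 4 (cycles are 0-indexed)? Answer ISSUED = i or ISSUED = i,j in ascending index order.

ISSUED = 6

#0 head=0: add i0 RAW+WAW r2
#1 head=1: or st i1,i2 2-wide
#2 head=3: bne i3 no-port BR/MEM
#3 head=4: ld add i4,i5 2-wide
#4 head=6: or i6 RAW r4
#5 head=7: st sll i7,i8 2-wide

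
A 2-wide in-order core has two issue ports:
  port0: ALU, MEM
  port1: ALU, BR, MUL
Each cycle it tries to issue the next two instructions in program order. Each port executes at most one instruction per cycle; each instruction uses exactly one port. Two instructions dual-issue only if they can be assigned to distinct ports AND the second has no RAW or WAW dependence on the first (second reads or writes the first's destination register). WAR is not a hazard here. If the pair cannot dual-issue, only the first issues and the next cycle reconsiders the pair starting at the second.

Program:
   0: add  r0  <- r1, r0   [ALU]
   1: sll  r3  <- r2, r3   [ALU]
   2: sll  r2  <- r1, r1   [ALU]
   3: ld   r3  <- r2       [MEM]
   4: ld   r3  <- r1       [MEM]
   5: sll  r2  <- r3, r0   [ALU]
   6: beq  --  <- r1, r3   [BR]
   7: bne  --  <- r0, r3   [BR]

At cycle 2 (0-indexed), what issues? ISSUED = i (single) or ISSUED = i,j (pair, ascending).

ISSUED = 3

t=0 i0+i1:add.ALU sll.ALU ; 2-wide
t=1 i2:sll.ALU ; RAW r2
t=2 i3:ld.MEM ; no-port MEM/MEM
t=3 i4:ld.MEM ; RAW r3
t=4 i5+i6:sll.ALU beq.BR ; 2-wide
t=5 i7:bne.BR ; tail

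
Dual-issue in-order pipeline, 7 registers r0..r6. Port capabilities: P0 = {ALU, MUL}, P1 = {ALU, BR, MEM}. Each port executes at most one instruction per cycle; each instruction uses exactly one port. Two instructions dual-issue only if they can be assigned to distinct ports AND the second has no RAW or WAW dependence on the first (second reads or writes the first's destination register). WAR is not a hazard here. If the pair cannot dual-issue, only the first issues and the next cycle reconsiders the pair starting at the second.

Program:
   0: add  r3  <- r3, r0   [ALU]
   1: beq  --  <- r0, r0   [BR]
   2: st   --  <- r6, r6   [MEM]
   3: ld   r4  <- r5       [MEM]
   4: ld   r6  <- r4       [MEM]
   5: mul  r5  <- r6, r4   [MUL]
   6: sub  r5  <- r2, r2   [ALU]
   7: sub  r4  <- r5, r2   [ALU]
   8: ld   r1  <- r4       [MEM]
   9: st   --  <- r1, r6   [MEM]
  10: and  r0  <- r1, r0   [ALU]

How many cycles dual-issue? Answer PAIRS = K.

#0 head=0: add.ALU+beq.BR i0,i1 pair
#1 head=2: st.MEM i2 no-port MEM/MEM
#2 head=3: ld.MEM i3 no-port MEM/MEM
#3 head=4: ld.MEM i4 RAW r6
#4 head=5: mul.MUL i5 WAW r5
#5 head=6: sub.ALU i6 RAW r5
#6 head=7: sub.ALU i7 RAW r4
#7 head=8: ld.MEM i8 no-port MEM/MEM
#8 head=9: st.MEM+and.ALU i9,i10 pair

PAIRS = 2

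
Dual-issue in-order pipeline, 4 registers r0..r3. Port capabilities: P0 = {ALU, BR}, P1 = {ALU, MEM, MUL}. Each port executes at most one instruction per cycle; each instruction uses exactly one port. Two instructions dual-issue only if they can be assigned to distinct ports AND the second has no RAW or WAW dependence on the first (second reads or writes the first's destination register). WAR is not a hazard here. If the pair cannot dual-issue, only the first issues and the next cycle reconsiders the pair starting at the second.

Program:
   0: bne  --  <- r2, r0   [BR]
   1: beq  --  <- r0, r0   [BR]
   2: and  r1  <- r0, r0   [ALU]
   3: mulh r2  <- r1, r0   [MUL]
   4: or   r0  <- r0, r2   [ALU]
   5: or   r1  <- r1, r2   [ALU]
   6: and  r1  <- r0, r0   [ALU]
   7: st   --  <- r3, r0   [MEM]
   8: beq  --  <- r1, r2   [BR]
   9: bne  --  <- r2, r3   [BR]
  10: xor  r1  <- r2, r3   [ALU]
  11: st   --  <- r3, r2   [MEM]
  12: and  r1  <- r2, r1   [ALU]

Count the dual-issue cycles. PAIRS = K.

PAIRS = 5

0. bne.BR @i0  | no-port BR/BR
1. beq.BR/and.ALU @i1,i2  | 2-wide
2. mulh.MUL @i3  | RAW r2
3. or.ALU/or.ALU @i4,i5  | 2-wide
4. and.ALU/st.MEM @i6,i7  | 2-wide
5. beq.BR @i8  | no-port BR/BR
6. bne.BR/xor.ALU @i9,i10  | 2-wide
7. st.MEM/and.ALU @i11,i12  | 2-wide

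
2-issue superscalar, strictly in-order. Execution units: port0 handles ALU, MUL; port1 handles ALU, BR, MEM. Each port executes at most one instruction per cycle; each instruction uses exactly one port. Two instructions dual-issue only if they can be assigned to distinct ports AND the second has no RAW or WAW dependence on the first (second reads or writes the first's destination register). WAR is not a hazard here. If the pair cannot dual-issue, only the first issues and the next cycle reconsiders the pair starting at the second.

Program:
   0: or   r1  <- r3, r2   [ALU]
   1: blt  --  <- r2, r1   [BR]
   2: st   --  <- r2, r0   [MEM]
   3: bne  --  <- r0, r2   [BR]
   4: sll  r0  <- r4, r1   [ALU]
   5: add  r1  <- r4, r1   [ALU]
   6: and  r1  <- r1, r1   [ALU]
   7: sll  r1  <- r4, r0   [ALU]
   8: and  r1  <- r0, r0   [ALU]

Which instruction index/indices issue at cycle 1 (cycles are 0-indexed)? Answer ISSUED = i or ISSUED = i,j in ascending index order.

  cy0 -> i0 (or.ALU) RAW r1
  cy1 -> i1 (blt.BR) no-port BR/MEM
  cy2 -> i2 (st.MEM) no-port MEM/BR
  cy3 -> i3&i4 (bne.BR;sll.ALU) 2-wide
  cy4 -> i5 (add.ALU) RAW+WAW r1
  cy5 -> i6 (and.ALU) WAW r1
  cy6 -> i7 (sll.ALU) WAW r1
  cy7 -> i8 (and.ALU) tail

ISSUED = 1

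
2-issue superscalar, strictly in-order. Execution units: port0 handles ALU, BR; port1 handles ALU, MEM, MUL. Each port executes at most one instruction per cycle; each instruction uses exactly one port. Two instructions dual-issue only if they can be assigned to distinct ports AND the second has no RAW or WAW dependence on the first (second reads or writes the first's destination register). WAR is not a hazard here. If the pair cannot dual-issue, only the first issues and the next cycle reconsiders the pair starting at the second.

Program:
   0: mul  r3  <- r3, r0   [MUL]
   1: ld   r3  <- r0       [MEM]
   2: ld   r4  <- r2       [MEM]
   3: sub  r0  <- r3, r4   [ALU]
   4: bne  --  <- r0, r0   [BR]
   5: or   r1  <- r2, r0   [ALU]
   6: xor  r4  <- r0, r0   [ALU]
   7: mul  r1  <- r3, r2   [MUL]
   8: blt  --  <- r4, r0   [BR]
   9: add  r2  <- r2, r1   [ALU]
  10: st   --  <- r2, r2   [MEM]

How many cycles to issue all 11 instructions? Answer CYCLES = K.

CYCLES = 8

c0: i0 mul.MUL  no-port MUL/MEM
c1: i1 ld.MEM  no-port MEM/MEM
c2: i2 ld.MEM  RAW r4
c3: i3 sub.ALU  RAW r0
c4: i4/i5 bne.BR or.ALU  pair
c5: i6/i7 xor.ALU mul.MUL  pair
c6: i8/i9 blt.BR add.ALU  pair
c7: i10 st.MEM  tail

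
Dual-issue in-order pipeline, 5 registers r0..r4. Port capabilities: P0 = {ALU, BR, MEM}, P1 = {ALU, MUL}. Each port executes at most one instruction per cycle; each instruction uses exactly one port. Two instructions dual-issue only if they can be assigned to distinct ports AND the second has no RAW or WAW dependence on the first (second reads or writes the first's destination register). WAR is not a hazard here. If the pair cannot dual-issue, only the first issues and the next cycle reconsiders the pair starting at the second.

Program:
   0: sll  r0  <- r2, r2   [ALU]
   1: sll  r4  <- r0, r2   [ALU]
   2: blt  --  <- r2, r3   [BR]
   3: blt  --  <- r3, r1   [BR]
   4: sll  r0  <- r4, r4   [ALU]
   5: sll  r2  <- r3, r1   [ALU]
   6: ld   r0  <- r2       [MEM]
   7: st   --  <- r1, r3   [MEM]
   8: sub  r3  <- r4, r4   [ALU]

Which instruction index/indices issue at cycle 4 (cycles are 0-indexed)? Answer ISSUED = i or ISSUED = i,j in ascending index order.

ISSUED = 6

#0 head=0: sll i0 RAW r0
#1 head=1: sll;blt i1+i2 pair
#2 head=3: blt;sll i3+i4 pair
#3 head=5: sll i5 RAW r2
#4 head=6: ld i6 no-port MEM/MEM
#5 head=7: st;sub i7+i8 pair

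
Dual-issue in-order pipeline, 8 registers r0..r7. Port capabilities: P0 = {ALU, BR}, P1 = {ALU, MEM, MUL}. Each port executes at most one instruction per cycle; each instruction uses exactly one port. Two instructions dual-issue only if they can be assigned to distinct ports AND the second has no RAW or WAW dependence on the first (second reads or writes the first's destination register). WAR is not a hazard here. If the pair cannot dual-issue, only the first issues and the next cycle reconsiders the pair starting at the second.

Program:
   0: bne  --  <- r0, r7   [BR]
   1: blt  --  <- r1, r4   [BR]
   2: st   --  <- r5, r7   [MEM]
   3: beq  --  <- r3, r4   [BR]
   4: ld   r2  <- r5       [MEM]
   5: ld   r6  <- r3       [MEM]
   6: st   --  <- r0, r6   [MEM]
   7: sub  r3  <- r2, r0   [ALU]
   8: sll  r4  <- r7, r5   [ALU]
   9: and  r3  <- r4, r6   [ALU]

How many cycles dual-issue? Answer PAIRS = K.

PAIRS = 3

#0 head=0: bne i0 no-port BR/BR
#1 head=1: blt/st i1&i2 pair
#2 head=3: beq/ld i3&i4 pair
#3 head=5: ld i5 no-port MEM/MEM
#4 head=6: st/sub i6&i7 pair
#5 head=8: sll i8 RAW r4
#6 head=9: and i9 tail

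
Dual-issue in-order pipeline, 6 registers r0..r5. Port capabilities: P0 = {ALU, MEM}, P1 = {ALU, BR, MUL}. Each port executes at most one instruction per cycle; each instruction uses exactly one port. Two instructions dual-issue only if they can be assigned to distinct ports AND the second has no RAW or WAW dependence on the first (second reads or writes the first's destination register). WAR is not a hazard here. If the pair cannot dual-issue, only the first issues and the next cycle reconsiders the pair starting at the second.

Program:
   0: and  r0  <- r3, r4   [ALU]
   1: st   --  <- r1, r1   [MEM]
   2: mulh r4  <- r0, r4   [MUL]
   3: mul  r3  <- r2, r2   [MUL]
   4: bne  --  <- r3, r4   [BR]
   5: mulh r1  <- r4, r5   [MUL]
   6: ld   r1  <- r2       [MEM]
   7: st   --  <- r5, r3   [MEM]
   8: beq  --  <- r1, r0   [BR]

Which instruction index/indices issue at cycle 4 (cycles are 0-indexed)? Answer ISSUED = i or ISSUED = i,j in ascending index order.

ISSUED = 5

t=0 i0/i1:and/st ; dual
t=1 i2:mulh ; no-port MUL/MUL
t=2 i3:mul ; no-port MUL/BR
t=3 i4:bne ; no-port BR/MUL
t=4 i5:mulh ; WAW r1
t=5 i6:ld ; no-port MEM/MEM
t=6 i7/i8:st/beq ; dual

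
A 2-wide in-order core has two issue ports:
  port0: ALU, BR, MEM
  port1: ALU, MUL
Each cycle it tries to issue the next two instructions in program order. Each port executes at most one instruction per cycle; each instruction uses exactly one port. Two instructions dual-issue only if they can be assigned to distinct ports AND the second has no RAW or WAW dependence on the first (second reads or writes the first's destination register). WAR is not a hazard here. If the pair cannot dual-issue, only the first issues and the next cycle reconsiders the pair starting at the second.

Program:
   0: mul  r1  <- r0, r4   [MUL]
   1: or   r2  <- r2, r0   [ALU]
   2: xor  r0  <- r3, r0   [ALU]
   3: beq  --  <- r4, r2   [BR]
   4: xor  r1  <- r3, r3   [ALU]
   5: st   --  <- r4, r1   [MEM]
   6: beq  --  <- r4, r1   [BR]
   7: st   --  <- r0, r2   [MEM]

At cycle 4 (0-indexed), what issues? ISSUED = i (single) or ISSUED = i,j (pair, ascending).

ISSUED = 6

c0: i0,i1 mul.MUL;or.ALU  dual
c1: i2,i3 xor.ALU;beq.BR  dual
c2: i4 xor.ALU  RAW r1
c3: i5 st.MEM  no-port MEM/BR
c4: i6 beq.BR  no-port BR/MEM
c5: i7 st.MEM  tail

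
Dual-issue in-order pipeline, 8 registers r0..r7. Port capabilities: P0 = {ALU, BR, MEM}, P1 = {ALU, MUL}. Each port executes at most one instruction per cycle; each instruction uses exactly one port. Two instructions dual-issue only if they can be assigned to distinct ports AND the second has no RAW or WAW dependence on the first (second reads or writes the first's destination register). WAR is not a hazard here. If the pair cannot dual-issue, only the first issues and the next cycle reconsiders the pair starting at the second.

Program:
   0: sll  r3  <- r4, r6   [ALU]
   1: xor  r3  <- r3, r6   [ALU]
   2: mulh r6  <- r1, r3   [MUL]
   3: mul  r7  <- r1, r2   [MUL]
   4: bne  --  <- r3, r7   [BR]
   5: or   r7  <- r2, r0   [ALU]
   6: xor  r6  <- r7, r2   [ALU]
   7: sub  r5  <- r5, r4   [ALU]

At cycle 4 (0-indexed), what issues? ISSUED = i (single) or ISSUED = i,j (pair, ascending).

#0 head=0: sll.ALU i0 RAW+WAW r3
#1 head=1: xor.ALU i1 RAW r3
#2 head=2: mulh.MUL i2 no-port MUL/MUL
#3 head=3: mul.MUL i3 RAW r7
#4 head=4: bne.BR+or.ALU i4&i5 pair
#5 head=6: xor.ALU+sub.ALU i6&i7 pair

ISSUED = 4,5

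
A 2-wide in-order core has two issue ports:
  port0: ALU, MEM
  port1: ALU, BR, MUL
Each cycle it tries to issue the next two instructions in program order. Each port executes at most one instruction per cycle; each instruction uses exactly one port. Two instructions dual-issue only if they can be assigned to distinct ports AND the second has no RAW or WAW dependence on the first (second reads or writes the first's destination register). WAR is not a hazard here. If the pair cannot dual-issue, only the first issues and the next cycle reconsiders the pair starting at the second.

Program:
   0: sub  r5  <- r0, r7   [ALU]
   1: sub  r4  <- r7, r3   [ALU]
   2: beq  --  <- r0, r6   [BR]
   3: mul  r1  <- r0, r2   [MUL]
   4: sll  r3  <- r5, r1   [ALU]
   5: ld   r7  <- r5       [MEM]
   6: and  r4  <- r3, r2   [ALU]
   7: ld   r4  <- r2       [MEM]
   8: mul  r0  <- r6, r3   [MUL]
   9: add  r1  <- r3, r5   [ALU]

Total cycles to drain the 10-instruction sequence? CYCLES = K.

c0: i0,i1 sub.ALU/sub.ALU  pair
c1: i2 beq.BR  no-port BR/MUL
c2: i3 mul.MUL  RAW r1
c3: i4,i5 sll.ALU/ld.MEM  pair
c4: i6 and.ALU  WAW r4
c5: i7,i8 ld.MEM/mul.MUL  pair
c6: i9 add.ALU  tail

CYCLES = 7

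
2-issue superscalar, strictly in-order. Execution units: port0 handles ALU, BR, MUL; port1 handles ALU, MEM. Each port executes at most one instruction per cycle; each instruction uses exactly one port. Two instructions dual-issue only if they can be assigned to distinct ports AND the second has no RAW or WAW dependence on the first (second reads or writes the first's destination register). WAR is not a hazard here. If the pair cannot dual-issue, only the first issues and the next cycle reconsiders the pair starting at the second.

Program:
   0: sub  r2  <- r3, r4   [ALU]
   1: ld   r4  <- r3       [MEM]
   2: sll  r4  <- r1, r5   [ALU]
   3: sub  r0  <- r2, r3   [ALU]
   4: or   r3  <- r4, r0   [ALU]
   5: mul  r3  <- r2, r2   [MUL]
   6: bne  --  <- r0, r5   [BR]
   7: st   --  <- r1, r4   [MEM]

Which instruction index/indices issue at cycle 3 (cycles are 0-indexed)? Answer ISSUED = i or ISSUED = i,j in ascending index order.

t=0 i0&i1:sub;ld ; pair
t=1 i2&i3:sll;sub ; pair
t=2 i4:or ; WAW r3
t=3 i5:mul ; no-port MUL/BR
t=4 i6&i7:bne;st ; pair

ISSUED = 5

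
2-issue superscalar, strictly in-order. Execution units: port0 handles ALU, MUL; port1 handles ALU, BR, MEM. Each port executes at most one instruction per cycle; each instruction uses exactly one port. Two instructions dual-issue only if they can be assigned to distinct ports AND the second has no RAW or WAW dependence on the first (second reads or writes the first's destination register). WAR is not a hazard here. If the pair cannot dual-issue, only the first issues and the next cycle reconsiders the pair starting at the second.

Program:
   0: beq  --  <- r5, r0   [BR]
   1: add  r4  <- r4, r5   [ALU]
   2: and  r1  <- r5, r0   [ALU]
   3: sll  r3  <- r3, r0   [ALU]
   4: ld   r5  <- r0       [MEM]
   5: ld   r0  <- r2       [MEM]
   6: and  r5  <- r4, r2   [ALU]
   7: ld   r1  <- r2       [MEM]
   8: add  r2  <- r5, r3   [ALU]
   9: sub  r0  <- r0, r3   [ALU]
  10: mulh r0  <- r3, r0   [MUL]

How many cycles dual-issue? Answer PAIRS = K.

PAIRS = 4

[0] i0,i1  beq.BR add.ALU  -- dual
[1] i2,i3  and.ALU sll.ALU  -- dual
[2] i4  ld.MEM  -- no-port MEM/MEM
[3] i5,i6  ld.MEM and.ALU  -- dual
[4] i7,i8  ld.MEM add.ALU  -- dual
[5] i9  sub.ALU  -- RAW+WAW r0
[6] i10  mulh.MUL  -- tail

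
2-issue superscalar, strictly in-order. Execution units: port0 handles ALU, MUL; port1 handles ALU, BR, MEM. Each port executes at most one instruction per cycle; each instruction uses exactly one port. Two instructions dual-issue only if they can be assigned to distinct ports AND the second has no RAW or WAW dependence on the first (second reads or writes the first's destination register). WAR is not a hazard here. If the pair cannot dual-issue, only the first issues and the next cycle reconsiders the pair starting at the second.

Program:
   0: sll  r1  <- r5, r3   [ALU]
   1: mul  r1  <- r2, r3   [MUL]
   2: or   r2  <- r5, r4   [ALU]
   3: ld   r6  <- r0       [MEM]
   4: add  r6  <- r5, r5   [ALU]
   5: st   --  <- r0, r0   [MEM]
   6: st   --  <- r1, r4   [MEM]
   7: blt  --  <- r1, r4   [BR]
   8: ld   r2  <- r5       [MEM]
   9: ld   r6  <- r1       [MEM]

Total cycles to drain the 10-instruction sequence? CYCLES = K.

CYCLES = 8

c0: i0 sll  WAW r1
c1: i1&i2 mul+or  2-wide
c2: i3 ld  WAW r6
c3: i4&i5 add+st  2-wide
c4: i6 st  no-port MEM/BR
c5: i7 blt  no-port BR/MEM
c6: i8 ld  no-port MEM/MEM
c7: i9 ld  tail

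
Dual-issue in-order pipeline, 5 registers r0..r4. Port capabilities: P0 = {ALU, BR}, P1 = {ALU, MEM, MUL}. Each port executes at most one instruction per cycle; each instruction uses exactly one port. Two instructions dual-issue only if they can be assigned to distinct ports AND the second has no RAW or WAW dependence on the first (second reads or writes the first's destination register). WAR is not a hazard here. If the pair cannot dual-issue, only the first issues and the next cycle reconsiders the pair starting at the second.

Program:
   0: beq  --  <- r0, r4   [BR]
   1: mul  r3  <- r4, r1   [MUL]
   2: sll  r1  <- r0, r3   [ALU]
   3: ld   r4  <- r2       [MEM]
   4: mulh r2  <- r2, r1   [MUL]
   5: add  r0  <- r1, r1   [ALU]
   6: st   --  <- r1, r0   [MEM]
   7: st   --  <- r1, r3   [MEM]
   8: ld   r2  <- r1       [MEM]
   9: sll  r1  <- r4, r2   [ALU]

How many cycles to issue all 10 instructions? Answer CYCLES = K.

t=0 i0/i1:beq.BR mul.MUL ; 2-wide
t=1 i2/i3:sll.ALU ld.MEM ; 2-wide
t=2 i4/i5:mulh.MUL add.ALU ; 2-wide
t=3 i6:st.MEM ; no-port MEM/MEM
t=4 i7:st.MEM ; no-port MEM/MEM
t=5 i8:ld.MEM ; RAW r2
t=6 i9:sll.ALU ; tail

CYCLES = 7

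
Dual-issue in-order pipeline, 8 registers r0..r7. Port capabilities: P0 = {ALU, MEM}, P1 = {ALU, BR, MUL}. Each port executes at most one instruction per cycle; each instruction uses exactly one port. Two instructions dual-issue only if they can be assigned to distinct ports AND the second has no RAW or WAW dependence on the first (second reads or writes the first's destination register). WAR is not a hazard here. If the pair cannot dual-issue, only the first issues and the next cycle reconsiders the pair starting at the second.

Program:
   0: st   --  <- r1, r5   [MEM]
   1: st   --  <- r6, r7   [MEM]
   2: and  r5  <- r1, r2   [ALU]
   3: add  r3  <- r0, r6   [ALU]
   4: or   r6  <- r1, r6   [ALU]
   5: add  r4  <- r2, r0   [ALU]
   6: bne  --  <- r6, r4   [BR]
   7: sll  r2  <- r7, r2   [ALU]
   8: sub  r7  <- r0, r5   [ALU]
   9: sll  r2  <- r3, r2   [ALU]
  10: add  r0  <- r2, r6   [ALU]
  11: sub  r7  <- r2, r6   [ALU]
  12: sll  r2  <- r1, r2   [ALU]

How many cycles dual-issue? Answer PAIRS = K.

t=0 i0:st ; no-port MEM/MEM
t=1 i1+i2:st+and ; 2-wide
t=2 i3+i4:add+or ; 2-wide
t=3 i5:add ; RAW r4
t=4 i6+i7:bne+sll ; 2-wide
t=5 i8+i9:sub+sll ; 2-wide
t=6 i10+i11:add+sub ; 2-wide
t=7 i12:sll ; tail

PAIRS = 5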